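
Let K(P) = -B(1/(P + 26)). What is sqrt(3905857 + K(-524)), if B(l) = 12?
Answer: sqrt(3905845) ≈ 1976.3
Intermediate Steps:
K(P) = -12 (K(P) = -1*12 = -12)
sqrt(3905857 + K(-524)) = sqrt(3905857 - 12) = sqrt(3905845)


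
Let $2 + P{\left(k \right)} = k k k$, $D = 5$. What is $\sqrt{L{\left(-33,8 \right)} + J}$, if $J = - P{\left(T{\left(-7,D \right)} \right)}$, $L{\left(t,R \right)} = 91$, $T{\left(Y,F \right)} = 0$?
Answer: $\sqrt{93} \approx 9.6436$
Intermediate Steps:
$P{\left(k \right)} = -2 + k^{3}$ ($P{\left(k \right)} = -2 + k k k = -2 + k^{2} k = -2 + k^{3}$)
$J = 2$ ($J = - (-2 + 0^{3}) = - (-2 + 0) = \left(-1\right) \left(-2\right) = 2$)
$\sqrt{L{\left(-33,8 \right)} + J} = \sqrt{91 + 2} = \sqrt{93}$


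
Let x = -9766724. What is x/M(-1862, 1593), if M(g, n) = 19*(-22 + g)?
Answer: 2441681/8949 ≈ 272.84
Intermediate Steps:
M(g, n) = -418 + 19*g
x/M(-1862, 1593) = -9766724/(-418 + 19*(-1862)) = -9766724/(-418 - 35378) = -9766724/(-35796) = -9766724*(-1/35796) = 2441681/8949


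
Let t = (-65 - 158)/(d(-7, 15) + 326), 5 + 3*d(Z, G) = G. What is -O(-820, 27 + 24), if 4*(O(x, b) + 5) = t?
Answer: 20429/3952 ≈ 5.1693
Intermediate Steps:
d(Z, G) = -5/3 + G/3
t = -669/988 (t = (-65 - 158)/((-5/3 + (⅓)*15) + 326) = -223/((-5/3 + 5) + 326) = -223/(10/3 + 326) = -223/988/3 = -223*3/988 = -669/988 ≈ -0.67713)
O(x, b) = -20429/3952 (O(x, b) = -5 + (¼)*(-669/988) = -5 - 669/3952 = -20429/3952)
-O(-820, 27 + 24) = -1*(-20429/3952) = 20429/3952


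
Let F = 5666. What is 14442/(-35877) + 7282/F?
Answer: 29904657/33879847 ≈ 0.88267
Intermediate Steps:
14442/(-35877) + 7282/F = 14442/(-35877) + 7282/5666 = 14442*(-1/35877) + 7282*(1/5666) = -4814/11959 + 3641/2833 = 29904657/33879847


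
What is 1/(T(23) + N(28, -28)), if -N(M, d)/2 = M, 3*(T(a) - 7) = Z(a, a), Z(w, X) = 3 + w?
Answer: -3/121 ≈ -0.024793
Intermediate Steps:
T(a) = 8 + a/3 (T(a) = 7 + (3 + a)/3 = 7 + (1 + a/3) = 8 + a/3)
N(M, d) = -2*M
1/(T(23) + N(28, -28)) = 1/((8 + (⅓)*23) - 2*28) = 1/((8 + 23/3) - 56) = 1/(47/3 - 56) = 1/(-121/3) = -3/121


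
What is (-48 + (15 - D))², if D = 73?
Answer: 11236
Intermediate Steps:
(-48 + (15 - D))² = (-48 + (15 - 1*73))² = (-48 + (15 - 73))² = (-48 - 58)² = (-106)² = 11236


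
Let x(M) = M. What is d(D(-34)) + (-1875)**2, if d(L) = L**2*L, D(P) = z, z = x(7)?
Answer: 3515968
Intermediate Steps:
z = 7
D(P) = 7
d(L) = L**3
d(D(-34)) + (-1875)**2 = 7**3 + (-1875)**2 = 343 + 3515625 = 3515968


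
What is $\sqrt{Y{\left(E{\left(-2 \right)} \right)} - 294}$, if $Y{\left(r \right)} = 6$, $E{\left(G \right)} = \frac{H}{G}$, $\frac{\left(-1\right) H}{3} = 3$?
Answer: $12 i \sqrt{2} \approx 16.971 i$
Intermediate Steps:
$H = -9$ ($H = \left(-3\right) 3 = -9$)
$E{\left(G \right)} = - \frac{9}{G}$
$\sqrt{Y{\left(E{\left(-2 \right)} \right)} - 294} = \sqrt{6 - 294} = \sqrt{-288} = 12 i \sqrt{2}$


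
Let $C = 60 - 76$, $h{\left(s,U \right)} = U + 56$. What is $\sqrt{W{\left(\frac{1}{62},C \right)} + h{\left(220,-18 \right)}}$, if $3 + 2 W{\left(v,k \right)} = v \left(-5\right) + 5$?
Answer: $\frac{\sqrt{149761}}{62} \approx 6.2418$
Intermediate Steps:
$h{\left(s,U \right)} = 56 + U$
$C = -16$ ($C = 60 - 76 = -16$)
$W{\left(v,k \right)} = 1 - \frac{5 v}{2}$ ($W{\left(v,k \right)} = - \frac{3}{2} + \frac{v \left(-5\right) + 5}{2} = - \frac{3}{2} + \frac{- 5 v + 5}{2} = - \frac{3}{2} + \frac{5 - 5 v}{2} = - \frac{3}{2} - \left(- \frac{5}{2} + \frac{5 v}{2}\right) = 1 - \frac{5 v}{2}$)
$\sqrt{W{\left(\frac{1}{62},C \right)} + h{\left(220,-18 \right)}} = \sqrt{\left(1 - \frac{5}{2 \cdot 62}\right) + \left(56 - 18\right)} = \sqrt{\left(1 - \frac{5}{124}\right) + 38} = \sqrt{\frac{119}{124} + 38} = \sqrt{\frac{4831}{124}} = \frac{\sqrt{149761}}{62}$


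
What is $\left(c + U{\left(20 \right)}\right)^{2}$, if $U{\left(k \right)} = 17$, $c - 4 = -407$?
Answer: $148996$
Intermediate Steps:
$c = -403$ ($c = 4 - 407 = -403$)
$\left(c + U{\left(20 \right)}\right)^{2} = \left(-403 + 17\right)^{2} = \left(-386\right)^{2} = 148996$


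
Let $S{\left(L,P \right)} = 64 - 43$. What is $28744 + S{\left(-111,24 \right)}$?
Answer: $28765$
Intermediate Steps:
$S{\left(L,P \right)} = 21$ ($S{\left(L,P \right)} = 64 - 43 = 21$)
$28744 + S{\left(-111,24 \right)} = 28744 + 21 = 28765$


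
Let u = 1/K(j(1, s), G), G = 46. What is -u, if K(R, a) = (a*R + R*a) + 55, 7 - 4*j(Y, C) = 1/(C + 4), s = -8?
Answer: -4/887 ≈ -0.0045096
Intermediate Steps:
j(Y, C) = 7/4 - 1/(4*(4 + C)) (j(Y, C) = 7/4 - 1/(4*(C + 4)) = 7/4 - 1/(4*(4 + C)))
K(R, a) = 55 + 2*R*a (K(R, a) = (R*a + R*a) + 55 = 2*R*a + 55 = 55 + 2*R*a)
u = 4/887 (u = 1/(55 + 2*((27 + 7*(-8))/(4*(4 - 8)))*46) = 1/(55 + 2*((¼)*(27 - 56)/(-4))*46) = 1/(55 + 2*((¼)*(-¼)*(-29))*46) = 1/(55 + 2*(29/16)*46) = 1/(55 + 667/4) = 1/(887/4) = 4/887 ≈ 0.0045096)
-u = -1*4/887 = -4/887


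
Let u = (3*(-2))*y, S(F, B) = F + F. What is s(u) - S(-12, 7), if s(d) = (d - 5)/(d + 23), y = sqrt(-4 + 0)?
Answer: 16181/673 - 336*I/673 ≈ 24.043 - 0.49926*I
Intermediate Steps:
y = 2*I (y = sqrt(-4) = 2*I ≈ 2.0*I)
S(F, B) = 2*F
u = -12*I (u = (3*(-2))*(2*I) = -12*I ≈ -12.0*I)
s(d) = (-5 + d)/(23 + d)
s(u) - S(-12, 7) = (-5 - 12*I)/(23 - 12*I) - 2*(-12) = ((23 + 12*I)/673)*(-5 - 12*I) - 1*(-24) = (-5 - 12*I)*(23 + 12*I)/673 + 24 = 24 + (-5 - 12*I)*(23 + 12*I)/673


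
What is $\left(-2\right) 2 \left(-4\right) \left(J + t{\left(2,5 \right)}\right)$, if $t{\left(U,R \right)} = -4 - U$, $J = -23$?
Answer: $-464$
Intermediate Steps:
$\left(-2\right) 2 \left(-4\right) \left(J + t{\left(2,5 \right)}\right) = \left(-2\right) 2 \left(-4\right) \left(-23 - 6\right) = \left(-4\right) \left(-4\right) \left(-23 - 6\right) = 16 \left(-23 - 6\right) = 16 \left(-29\right) = -464$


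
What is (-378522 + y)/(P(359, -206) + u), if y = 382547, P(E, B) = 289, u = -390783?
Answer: -175/16978 ≈ -0.010307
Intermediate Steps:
(-378522 + y)/(P(359, -206) + u) = (-378522 + 382547)/(289 - 390783) = 4025/(-390494) = 4025*(-1/390494) = -175/16978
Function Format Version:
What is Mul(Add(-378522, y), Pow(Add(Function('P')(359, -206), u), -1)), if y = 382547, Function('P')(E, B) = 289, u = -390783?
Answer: Rational(-175, 16978) ≈ -0.010307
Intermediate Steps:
Mul(Add(-378522, y), Pow(Add(Function('P')(359, -206), u), -1)) = Mul(Add(-378522, 382547), Pow(Add(289, -390783), -1)) = Mul(4025, Pow(-390494, -1)) = Mul(4025, Rational(-1, 390494)) = Rational(-175, 16978)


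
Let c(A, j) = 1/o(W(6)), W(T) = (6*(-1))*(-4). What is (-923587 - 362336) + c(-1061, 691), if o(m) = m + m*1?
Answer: -61724303/48 ≈ -1.2859e+6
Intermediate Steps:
W(T) = 24 (W(T) = -6*(-4) = 24)
o(m) = 2*m (o(m) = m + m = 2*m)
c(A, j) = 1/48 (c(A, j) = 1/(2*24) = 1/48)
(-923587 - 362336) + c(-1061, 691) = (-923587 - 362336) + 1/48 = -1285923 + 1/48 = -61724303/48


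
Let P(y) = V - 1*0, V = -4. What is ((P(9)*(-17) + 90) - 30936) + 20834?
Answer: -9944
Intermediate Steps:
P(y) = -4 (P(y) = -4 - 1*0 = -4 + 0 = -4)
((P(9)*(-17) + 90) - 30936) + 20834 = ((-4*(-17) + 90) - 30936) + 20834 = ((68 + 90) - 30936) + 20834 = (158 - 30936) + 20834 = -30778 + 20834 = -9944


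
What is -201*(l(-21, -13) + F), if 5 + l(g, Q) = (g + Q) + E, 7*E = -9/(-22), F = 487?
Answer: -13869201/154 ≈ -90060.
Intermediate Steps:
E = 9/154 (E = (-9/(-22))/7 = (-9*(-1/22))/7 = (⅐)*(9/22) = 9/154 ≈ 0.058442)
l(g, Q) = -761/154 + Q + g (l(g, Q) = -5 + ((g + Q) + 9/154) = -5 + ((Q + g) + 9/154) = -5 + (9/154 + Q + g) = -761/154 + Q + g)
-201*(l(-21, -13) + F) = -201*((-761/154 - 13 - 21) + 487) = -201*(-5997/154 + 487) = -201*69001/154 = -13869201/154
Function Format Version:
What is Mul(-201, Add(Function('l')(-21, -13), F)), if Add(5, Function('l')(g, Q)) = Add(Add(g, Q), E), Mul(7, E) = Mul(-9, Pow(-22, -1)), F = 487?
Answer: Rational(-13869201, 154) ≈ -90060.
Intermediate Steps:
E = Rational(9, 154) (E = Mul(Rational(1, 7), Mul(-9, Pow(-22, -1))) = Mul(Rational(1, 7), Mul(-9, Rational(-1, 22))) = Mul(Rational(1, 7), Rational(9, 22)) = Rational(9, 154) ≈ 0.058442)
Function('l')(g, Q) = Add(Rational(-761, 154), Q, g) (Function('l')(g, Q) = Add(-5, Add(Add(g, Q), Rational(9, 154))) = Add(-5, Add(Add(Q, g), Rational(9, 154))) = Add(-5, Add(Rational(9, 154), Q, g)) = Add(Rational(-761, 154), Q, g))
Mul(-201, Add(Function('l')(-21, -13), F)) = Mul(-201, Add(Add(Rational(-761, 154), -13, -21), 487)) = Mul(-201, Add(Rational(-5997, 154), 487)) = Mul(-201, Rational(69001, 154)) = Rational(-13869201, 154)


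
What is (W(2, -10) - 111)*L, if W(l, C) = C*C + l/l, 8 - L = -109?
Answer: -1170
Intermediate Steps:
L = 117 (L = 8 - 1*(-109) = 8 + 109 = 117)
W(l, C) = 1 + C² (W(l, C) = C² + 1 = 1 + C²)
(W(2, -10) - 111)*L = ((1 + (-10)²) - 111)*117 = ((1 + 100) - 111)*117 = (101 - 111)*117 = -10*117 = -1170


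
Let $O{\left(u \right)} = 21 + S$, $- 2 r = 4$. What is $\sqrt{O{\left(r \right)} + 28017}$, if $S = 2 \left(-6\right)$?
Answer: $9 \sqrt{346} \approx 167.41$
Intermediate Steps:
$r = -2$ ($r = \left(- \frac{1}{2}\right) 4 = -2$)
$S = -12$
$O{\left(u \right)} = 9$ ($O{\left(u \right)} = 21 - 12 = 9$)
$\sqrt{O{\left(r \right)} + 28017} = \sqrt{9 + 28017} = \sqrt{28026} = 9 \sqrt{346}$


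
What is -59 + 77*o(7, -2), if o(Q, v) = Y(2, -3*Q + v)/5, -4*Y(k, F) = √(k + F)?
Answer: -59 - 77*I*√21/20 ≈ -59.0 - 17.643*I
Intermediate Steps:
Y(k, F) = -√(F + k)/4 (Y(k, F) = -√(k + F)/4 = -√(F + k)/4)
o(Q, v) = -√(2 + v - 3*Q)/20 (o(Q, v) = -√((-3*Q + v) + 2)/4/5 = -√((v - 3*Q) + 2)/4*(⅕) = -√(2 + v - 3*Q)/4*(⅕) = -√(2 + v - 3*Q)/20)
-59 + 77*o(7, -2) = -59 + 77*(-√(2 - 2 - 3*7)/20) = -59 + 77*(-√(2 - 2 - 21)/20) = -59 + 77*(-I*√21/20) = -59 - 77*I*√21/20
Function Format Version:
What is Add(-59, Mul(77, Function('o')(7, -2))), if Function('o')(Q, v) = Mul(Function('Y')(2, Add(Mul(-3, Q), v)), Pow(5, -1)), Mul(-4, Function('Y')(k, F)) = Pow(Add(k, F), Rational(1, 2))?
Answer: Add(-59, Mul(Rational(-77, 20), I, Pow(21, Rational(1, 2)))) ≈ Add(-59.000, Mul(-17.643, I))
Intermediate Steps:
Function('Y')(k, F) = Mul(Rational(-1, 4), Pow(Add(F, k), Rational(1, 2))) (Function('Y')(k, F) = Mul(Rational(-1, 4), Pow(Add(k, F), Rational(1, 2))) = Mul(Rational(-1, 4), Pow(Add(F, k), Rational(1, 2))))
Function('o')(Q, v) = Mul(Rational(-1, 20), Pow(Add(2, v, Mul(-3, Q)), Rational(1, 2))) (Function('o')(Q, v) = Mul(Mul(Rational(-1, 4), Pow(Add(Add(Mul(-3, Q), v), 2), Rational(1, 2))), Pow(5, -1)) = Mul(Mul(Rational(-1, 4), Pow(Add(Add(v, Mul(-3, Q)), 2), Rational(1, 2))), Rational(1, 5)) = Mul(Mul(Rational(-1, 4), Pow(Add(2, v, Mul(-3, Q)), Rational(1, 2))), Rational(1, 5)) = Mul(Rational(-1, 20), Pow(Add(2, v, Mul(-3, Q)), Rational(1, 2))))
Add(-59, Mul(77, Function('o')(7, -2))) = Add(-59, Mul(77, Mul(Rational(-1, 20), Pow(Add(2, -2, Mul(-3, 7)), Rational(1, 2))))) = Add(-59, Mul(77, Mul(Rational(-1, 20), Pow(Add(2, -2, -21), Rational(1, 2))))) = Add(-59, Mul(77, Mul(Rational(-1, 20), Pow(-21, Rational(1, 2))))) = Add(-59, Mul(77, Mul(Rational(-1, 20), Mul(I, Pow(21, Rational(1, 2)))))) = Add(-59, Mul(77, Mul(Rational(-1, 20), I, Pow(21, Rational(1, 2))))) = Add(-59, Mul(Rational(-77, 20), I, Pow(21, Rational(1, 2))))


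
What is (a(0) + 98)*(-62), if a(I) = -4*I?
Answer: -6076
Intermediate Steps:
(a(0) + 98)*(-62) = (-4*0 + 98)*(-62) = (0 + 98)*(-62) = 98*(-62) = -6076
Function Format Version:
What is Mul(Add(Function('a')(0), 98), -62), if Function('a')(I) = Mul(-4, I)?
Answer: -6076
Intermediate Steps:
Mul(Add(Function('a')(0), 98), -62) = Mul(Add(Mul(-4, 0), 98), -62) = Mul(Add(0, 98), -62) = Mul(98, -62) = -6076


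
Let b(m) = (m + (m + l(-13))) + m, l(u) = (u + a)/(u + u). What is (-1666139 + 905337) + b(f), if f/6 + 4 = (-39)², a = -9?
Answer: -9535437/13 ≈ -7.3350e+5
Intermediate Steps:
l(u) = (-9 + u)/(2*u) (l(u) = (u - 9)/(u + u) = (-9 + u)/((2*u)) = (-9 + u)*(1/(2*u)) = (-9 + u)/(2*u))
f = 9102 (f = -24 + 6*(-39)² = -24 + 6*1521 = -24 + 9126 = 9102)
b(m) = 11/13 + 3*m (b(m) = (m + (m + (½)*(-9 - 13)/(-13))) + m = (m + (m + (½)*(-1/13)*(-22))) + m = (m + (m + 11/13)) + m = (m + (11/13 + m)) + m = (11/13 + 2*m) + m = 11/13 + 3*m)
(-1666139 + 905337) + b(f) = (-1666139 + 905337) + (11/13 + 3*9102) = -760802 + (11/13 + 27306) = -760802 + 354989/13 = -9535437/13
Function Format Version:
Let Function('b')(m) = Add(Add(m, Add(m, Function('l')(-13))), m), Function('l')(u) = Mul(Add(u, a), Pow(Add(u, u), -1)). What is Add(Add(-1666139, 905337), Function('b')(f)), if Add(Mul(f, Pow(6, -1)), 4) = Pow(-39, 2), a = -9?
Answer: Rational(-9535437, 13) ≈ -7.3350e+5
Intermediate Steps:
Function('l')(u) = Mul(Rational(1, 2), Pow(u, -1), Add(-9, u)) (Function('l')(u) = Mul(Add(u, -9), Pow(Add(u, u), -1)) = Mul(Add(-9, u), Pow(Mul(2, u), -1)) = Mul(Add(-9, u), Mul(Rational(1, 2), Pow(u, -1))) = Mul(Rational(1, 2), Pow(u, -1), Add(-9, u)))
f = 9102 (f = Add(-24, Mul(6, Pow(-39, 2))) = Add(-24, Mul(6, 1521)) = Add(-24, 9126) = 9102)
Function('b')(m) = Add(Rational(11, 13), Mul(3, m)) (Function('b')(m) = Add(Add(m, Add(m, Mul(Rational(1, 2), Pow(-13, -1), Add(-9, -13)))), m) = Add(Add(m, Add(m, Mul(Rational(1, 2), Rational(-1, 13), -22))), m) = Add(Add(m, Add(m, Rational(11, 13))), m) = Add(Add(m, Add(Rational(11, 13), m)), m) = Add(Add(Rational(11, 13), Mul(2, m)), m) = Add(Rational(11, 13), Mul(3, m)))
Add(Add(-1666139, 905337), Function('b')(f)) = Add(Add(-1666139, 905337), Add(Rational(11, 13), Mul(3, 9102))) = Add(-760802, Add(Rational(11, 13), 27306)) = Add(-760802, Rational(354989, 13)) = Rational(-9535437, 13)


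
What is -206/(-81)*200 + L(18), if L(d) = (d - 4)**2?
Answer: 57076/81 ≈ 704.64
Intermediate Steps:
L(d) = (-4 + d)**2
-206/(-81)*200 + L(18) = -206/(-81)*200 + (-4 + 18)**2 = -206*(-1/81)*200 + 14**2 = (206/81)*200 + 196 = 41200/81 + 196 = 57076/81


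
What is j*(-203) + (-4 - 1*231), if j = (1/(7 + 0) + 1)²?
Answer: -3501/7 ≈ -500.14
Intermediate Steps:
j = 64/49 (j = (1/7 + 1)² = (⅐ + 1)² = (8/7)² = 64/49 ≈ 1.3061)
j*(-203) + (-4 - 1*231) = (64/49)*(-203) + (-4 - 1*231) = -1856/7 + (-4 - 231) = -1856/7 - 235 = -3501/7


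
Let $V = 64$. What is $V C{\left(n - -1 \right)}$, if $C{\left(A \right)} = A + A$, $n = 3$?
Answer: $512$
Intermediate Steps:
$C{\left(A \right)} = 2 A$
$V C{\left(n - -1 \right)} = 64 \cdot 2 \left(3 - -1\right) = 64 \cdot 2 \left(3 + 1\right) = 64 \cdot 2 \cdot 4 = 64 \cdot 8 = 512$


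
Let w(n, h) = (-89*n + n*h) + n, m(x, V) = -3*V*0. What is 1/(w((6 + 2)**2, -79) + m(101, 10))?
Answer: -1/10688 ≈ -9.3563e-5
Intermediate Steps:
m(x, V) = 0
w(n, h) = -88*n + h*n (w(n, h) = (-89*n + h*n) + n = -88*n + h*n)
1/(w((6 + 2)**2, -79) + m(101, 10)) = 1/((6 + 2)**2*(-88 - 79) + 0) = 1/(8**2*(-167) + 0) = 1/(64*(-167) + 0) = 1/(-10688 + 0) = 1/(-10688) = -1/10688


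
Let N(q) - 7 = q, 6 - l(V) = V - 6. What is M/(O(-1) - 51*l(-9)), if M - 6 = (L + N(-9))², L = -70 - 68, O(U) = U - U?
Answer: -19606/1071 ≈ -18.306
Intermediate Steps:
l(V) = 12 - V (l(V) = 6 - (V - 6) = 6 - (-6 + V) = 6 + (6 - V) = 12 - V)
N(q) = 7 + q
O(U) = 0
L = -138
M = 19606 (M = 6 + (-138 + (7 - 9))² = 6 + (-138 - 2)² = 6 + (-140)² = 6 + 19600 = 19606)
M/(O(-1) - 51*l(-9)) = 19606/(0 - 51*(12 - 1*(-9))) = 19606/(0 - 51*(12 + 9)) = 19606/(0 - 51*21) = 19606/(0 - 1071) = 19606/(-1071) = 19606*(-1/1071) = -19606/1071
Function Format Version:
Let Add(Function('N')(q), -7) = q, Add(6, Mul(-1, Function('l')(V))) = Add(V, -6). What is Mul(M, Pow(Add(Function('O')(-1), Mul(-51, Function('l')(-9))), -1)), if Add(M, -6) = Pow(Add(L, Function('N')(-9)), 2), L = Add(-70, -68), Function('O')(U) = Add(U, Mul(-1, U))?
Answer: Rational(-19606, 1071) ≈ -18.306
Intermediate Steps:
Function('l')(V) = Add(12, Mul(-1, V)) (Function('l')(V) = Add(6, Mul(-1, Add(V, -6))) = Add(6, Mul(-1, Add(-6, V))) = Add(6, Add(6, Mul(-1, V))) = Add(12, Mul(-1, V)))
Function('N')(q) = Add(7, q)
Function('O')(U) = 0
L = -138
M = 19606 (M = Add(6, Pow(Add(-138, Add(7, -9)), 2)) = Add(6, Pow(Add(-138, -2), 2)) = Add(6, Pow(-140, 2)) = Add(6, 19600) = 19606)
Mul(M, Pow(Add(Function('O')(-1), Mul(-51, Function('l')(-9))), -1)) = Mul(19606, Pow(Add(0, Mul(-51, Add(12, Mul(-1, -9)))), -1)) = Mul(19606, Pow(Add(0, Mul(-51, Add(12, 9))), -1)) = Mul(19606, Pow(Add(0, Mul(-51, 21)), -1)) = Mul(19606, Pow(Add(0, -1071), -1)) = Mul(19606, Pow(-1071, -1)) = Mul(19606, Rational(-1, 1071)) = Rational(-19606, 1071)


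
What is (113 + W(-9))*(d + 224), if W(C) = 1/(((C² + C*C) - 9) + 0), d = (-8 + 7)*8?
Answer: 414960/17 ≈ 24409.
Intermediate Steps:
d = -8 (d = -1*8 = -8)
W(C) = 1/(-9 + 2*C²) (W(C) = 1/(((C² + C²) - 9) + 0) = 1/((2*C² - 9) + 0) = 1/((-9 + 2*C²) + 0) = 1/(-9 + 2*C²))
(113 + W(-9))*(d + 224) = (113 + 1/(-9 + 2*(-9)²))*(-8 + 224) = (113 + 1/(-9 + 2*81))*216 = (113 + 1/(-9 + 162))*216 = (113 + 1/153)*216 = (17290/153)*216 = 414960/17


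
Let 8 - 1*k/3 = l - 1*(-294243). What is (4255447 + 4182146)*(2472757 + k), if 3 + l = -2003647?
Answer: 64134161268186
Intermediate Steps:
l = -2003650 (l = -3 - 2003647 = -2003650)
k = 5128245 (k = 24 - 3*(-2003650 - 1*(-294243)) = 24 - 3*(-2003650 + 294243) = 24 - 3*(-1709407) = 24 + 5128221 = 5128245)
(4255447 + 4182146)*(2472757 + k) = (4255447 + 4182146)*(2472757 + 5128245) = 8437593*7601002 = 64134161268186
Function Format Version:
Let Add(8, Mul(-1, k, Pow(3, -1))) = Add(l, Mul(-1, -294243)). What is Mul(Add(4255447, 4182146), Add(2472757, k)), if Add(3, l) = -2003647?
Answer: 64134161268186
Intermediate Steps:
l = -2003650 (l = Add(-3, -2003647) = -2003650)
k = 5128245 (k = Add(24, Mul(-3, Add(-2003650, Mul(-1, -294243)))) = Add(24, Mul(-3, Add(-2003650, 294243))) = Add(24, Mul(-3, -1709407)) = Add(24, 5128221) = 5128245)
Mul(Add(4255447, 4182146), Add(2472757, k)) = Mul(Add(4255447, 4182146), Add(2472757, 5128245)) = Mul(8437593, 7601002) = 64134161268186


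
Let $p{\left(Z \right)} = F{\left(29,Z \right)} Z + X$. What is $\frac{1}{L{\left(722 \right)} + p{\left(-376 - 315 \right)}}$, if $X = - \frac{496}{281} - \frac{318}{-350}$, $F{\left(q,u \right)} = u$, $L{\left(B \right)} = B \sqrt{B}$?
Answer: $\frac{577316615852725}{275202158799941622958} - \frac{16586300906875 \sqrt{2}}{275202158799941622958} \approx 2.0126 \cdot 10^{-6}$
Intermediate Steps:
$L{\left(B \right)} = B^{\frac{3}{2}}$
$X = - \frac{42121}{49175}$ ($X = \left(-496\right) \frac{1}{281} - - \frac{159}{175} = - \frac{496}{281} + \frac{159}{175} = - \frac{42121}{49175} \approx -0.85655$)
$p{\left(Z \right)} = - \frac{42121}{49175} + Z^{2}$ ($p{\left(Z \right)} = Z Z - \frac{42121}{49175} = Z^{2} - \frac{42121}{49175} = - \frac{42121}{49175} + Z^{2}$)
$\frac{1}{L{\left(722 \right)} + p{\left(-376 - 315 \right)}} = \frac{1}{722^{\frac{3}{2}} - \left(\frac{42121}{49175} - \left(-376 - 315\right)^{2}\right)} = \frac{1}{13718 \sqrt{2} - \left(\frac{42121}{49175} - \left(-376 - 315\right)^{2}\right)} = \frac{1}{13718 \sqrt{2} - \left(\frac{42121}{49175} - \left(-691\right)^{2}\right)} = \frac{1}{13718 \sqrt{2} + \left(- \frac{42121}{49175} + 477481\right)} = \frac{1}{13718 \sqrt{2} + \frac{23480086054}{49175}} = \frac{1}{\frac{23480086054}{49175} + 13718 \sqrt{2}}$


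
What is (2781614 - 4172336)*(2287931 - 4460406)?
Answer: 3021308776950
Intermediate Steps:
(2781614 - 4172336)*(2287931 - 4460406) = -1390722*(-2172475) = 3021308776950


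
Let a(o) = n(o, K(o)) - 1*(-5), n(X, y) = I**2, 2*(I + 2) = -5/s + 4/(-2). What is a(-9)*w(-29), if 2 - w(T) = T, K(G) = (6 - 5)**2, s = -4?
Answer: 21111/64 ≈ 329.86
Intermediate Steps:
I = -19/8 (I = -2 + (-5/(-4) + 4/(-2))/2 = -2 + (-5*(-1/4) + 4*(-1/2))/2 = -2 + (5/4 - 2)/2 = -2 + (1/2)*(-3/4) = -2 - 3/8 = -19/8 ≈ -2.3750)
K(G) = 1 (K(G) = 1**2 = 1)
w(T) = 2 - T
n(X, y) = 361/64 (n(X, y) = (-19/8)**2 = 361/64)
a(o) = 681/64 (a(o) = 361/64 - 1*(-5) = 361/64 + 5 = 681/64)
a(-9)*w(-29) = 681*(2 - 1*(-29))/64 = 681*(2 + 29)/64 = (681/64)*31 = 21111/64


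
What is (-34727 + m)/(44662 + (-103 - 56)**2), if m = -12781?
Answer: -47508/69943 ≈ -0.67924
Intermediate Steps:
(-34727 + m)/(44662 + (-103 - 56)**2) = (-34727 - 12781)/(44662 + (-103 - 56)**2) = -47508/(44662 + (-159)**2) = -47508/(44662 + 25281) = -47508/69943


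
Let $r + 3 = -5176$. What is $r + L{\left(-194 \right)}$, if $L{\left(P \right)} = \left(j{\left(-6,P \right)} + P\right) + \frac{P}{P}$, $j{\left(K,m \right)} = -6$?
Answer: $-5378$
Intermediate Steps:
$r = -5179$ ($r = -3 - 5176 = -5179$)
$L{\left(P \right)} = -5 + P$ ($L{\left(P \right)} = \left(-6 + P\right) + \frac{P}{P} = \left(-6 + P\right) + 1 = -5 + P$)
$r + L{\left(-194 \right)} = -5179 - 199 = -5378$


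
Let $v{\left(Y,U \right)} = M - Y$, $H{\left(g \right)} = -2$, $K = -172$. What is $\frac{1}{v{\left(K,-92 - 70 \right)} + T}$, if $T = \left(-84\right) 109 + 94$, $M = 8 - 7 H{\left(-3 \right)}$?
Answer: $- \frac{1}{8868} \approx -0.00011277$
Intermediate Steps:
$M = 22$ ($M = 8 - -14 = 8 + 14 = 22$)
$T = -9062$ ($T = -9156 + 94 = -9062$)
$v{\left(Y,U \right)} = 22 - Y$
$\frac{1}{v{\left(K,-92 - 70 \right)} + T} = \frac{1}{\left(22 - -172\right) - 9062} = \frac{1}{\left(22 + 172\right) - 9062} = \frac{1}{194 - 9062} = \frac{1}{-8868} = - \frac{1}{8868}$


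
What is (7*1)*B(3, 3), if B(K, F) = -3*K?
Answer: -63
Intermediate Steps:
(7*1)*B(3, 3) = (7*1)*(-3*3) = 7*(-9) = -63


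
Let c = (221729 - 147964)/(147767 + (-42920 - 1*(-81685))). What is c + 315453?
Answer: 58842152761/186532 ≈ 3.1545e+5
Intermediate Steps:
c = 73765/186532 (c = 73765/(147767 + (-42920 + 81685)) = 73765/(147767 + 38765) = 73765/186532 ≈ 0.39545)
c + 315453 = 73765/186532 + 315453 = 58842152761/186532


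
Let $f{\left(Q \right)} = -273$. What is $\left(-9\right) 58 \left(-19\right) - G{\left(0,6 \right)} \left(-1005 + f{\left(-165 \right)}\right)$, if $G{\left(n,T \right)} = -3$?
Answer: $6084$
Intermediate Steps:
$\left(-9\right) 58 \left(-19\right) - G{\left(0,6 \right)} \left(-1005 + f{\left(-165 \right)}\right) = \left(-9\right) 58 \left(-19\right) - - 3 \left(-1005 - 273\right) = \left(-522\right) \left(-19\right) - \left(-3\right) \left(-1278\right) = 9918 - 3834 = 6084$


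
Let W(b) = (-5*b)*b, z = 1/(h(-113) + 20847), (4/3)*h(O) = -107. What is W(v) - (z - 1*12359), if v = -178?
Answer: -12132849091/83067 ≈ -1.4606e+5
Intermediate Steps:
h(O) = -321/4 (h(O) = (¾)*(-107) = -321/4)
z = 4/83067 (z = 1/(-321/4 + 20847) = 1/(83067/4) = 4/83067 ≈ 4.8154e-5)
W(b) = -5*b²
W(v) - (z - 1*12359) = -5*(-178)² - (4/83067 - 1*12359) = -5*31684 - (4/83067 - 12359) = -158420 - 1*(-1026625049/83067) = -158420 + 1026625049/83067 = -12132849091/83067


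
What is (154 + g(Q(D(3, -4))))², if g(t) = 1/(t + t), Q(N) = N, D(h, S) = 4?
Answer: 1520289/64 ≈ 23755.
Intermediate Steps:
g(t) = 1/(2*t)
(154 + g(Q(D(3, -4))))² = (154 + (½)/4)² = (154 + (½)*(¼))² = (154 + ⅛)² = (1233/8)² = 1520289/64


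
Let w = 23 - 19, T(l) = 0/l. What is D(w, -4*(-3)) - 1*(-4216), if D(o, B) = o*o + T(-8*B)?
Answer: 4232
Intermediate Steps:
T(l) = 0
w = 4
D(o, B) = o² (D(o, B) = o*o + 0 = o² + 0 = o²)
D(w, -4*(-3)) - 1*(-4216) = 4² - 1*(-4216) = 16 + 4216 = 4232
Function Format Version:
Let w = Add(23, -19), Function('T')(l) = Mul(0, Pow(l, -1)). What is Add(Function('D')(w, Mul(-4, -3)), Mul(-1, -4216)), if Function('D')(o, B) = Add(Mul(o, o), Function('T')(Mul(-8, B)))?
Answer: 4232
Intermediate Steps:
Function('T')(l) = 0
w = 4
Function('D')(o, B) = Pow(o, 2) (Function('D')(o, B) = Add(Mul(o, o), 0) = Add(Pow(o, 2), 0) = Pow(o, 2))
Add(Function('D')(w, Mul(-4, -3)), Mul(-1, -4216)) = Add(Pow(4, 2), Mul(-1, -4216)) = Add(16, 4216) = 4232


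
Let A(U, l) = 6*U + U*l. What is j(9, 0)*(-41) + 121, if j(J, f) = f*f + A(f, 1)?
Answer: 121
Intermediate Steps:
j(J, f) = f² + 7*f (j(J, f) = f*f + f*(6 + 1) = f² + f*7 = f² + 7*f)
j(9, 0)*(-41) + 121 = (0*(7 + 0))*(-41) + 121 = (0*7)*(-41) + 121 = 0*(-41) + 121 = 0 + 121 = 121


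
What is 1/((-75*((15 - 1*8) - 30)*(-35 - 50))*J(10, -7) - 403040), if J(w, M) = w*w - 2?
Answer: -1/14772290 ≈ -6.7694e-8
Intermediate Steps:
J(w, M) = -2 + w**2 (J(w, M) = w**2 - 2 = -2 + w**2)
1/((-75*((15 - 1*8) - 30)*(-35 - 50))*J(10, -7) - 403040) = 1/((-75*((15 - 1*8) - 30)*(-35 - 50))*(-2 + 10**2) - 403040) = 1/((-75*((15 - 8) - 30)*(-85))*(-2 + 100) - 403040) = 1/(-75*(7 - 30)*(-85)*98 - 403040) = 1/(-(-1725)*(-85)*98 - 403040) = 1/(-75*1955*98 - 403040) = 1/(-146625*98 - 403040) = 1/(-14369250 - 403040) = 1/(-14772290) = -1/14772290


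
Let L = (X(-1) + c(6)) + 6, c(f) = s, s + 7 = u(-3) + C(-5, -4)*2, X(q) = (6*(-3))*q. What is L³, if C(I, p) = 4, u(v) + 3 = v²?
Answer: 29791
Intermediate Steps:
u(v) = -3 + v²
X(q) = -18*q
s = 7 (s = -7 + ((-3 + (-3)²) + 4*2) = -7 + ((-3 + 9) + 8) = -7 + (6 + 8) = -7 + 14 = 7)
c(f) = 7
L = 31 (L = (-18*(-1) + 7) + 6 = (18 + 7) + 6 = 25 + 6 = 31)
L³ = 31³ = 29791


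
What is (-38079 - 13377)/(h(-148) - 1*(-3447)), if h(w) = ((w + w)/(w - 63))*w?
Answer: -10857216/683509 ≈ -15.885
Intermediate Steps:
h(w) = 2*w²/(-63 + w) (h(w) = ((2*w)/(-63 + w))*w = (2*w/(-63 + w))*w = 2*w²/(-63 + w))
(-38079 - 13377)/(h(-148) - 1*(-3447)) = (-38079 - 13377)/(2*(-148)²/(-63 - 148) - 1*(-3447)) = -51456/(2*21904/(-211) + 3447) = -51456/(2*21904*(-1/211) + 3447) = -51456/(-43808/211 + 3447) = -51456/683509/211 = -51456*211/683509 = -10857216/683509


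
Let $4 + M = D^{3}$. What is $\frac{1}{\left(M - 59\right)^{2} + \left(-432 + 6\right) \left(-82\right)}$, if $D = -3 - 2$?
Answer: $\frac{1}{70276} \approx 1.423 \cdot 10^{-5}$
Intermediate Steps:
$D = -5$
$M = -129$ ($M = -4 + \left(-5\right)^{3} = -4 - 125 = -129$)
$\frac{1}{\left(M - 59\right)^{2} + \left(-432 + 6\right) \left(-82\right)} = \frac{1}{\left(-129 - 59\right)^{2} + \left(-432 + 6\right) \left(-82\right)} = \frac{1}{\left(-188\right)^{2} - -34932} = \frac{1}{35344 + 34932} = \frac{1}{70276}$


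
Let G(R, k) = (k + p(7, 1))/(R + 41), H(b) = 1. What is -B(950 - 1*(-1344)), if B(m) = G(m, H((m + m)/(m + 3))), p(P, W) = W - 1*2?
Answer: 0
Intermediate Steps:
p(P, W) = -2 + W (p(P, W) = W - 2 = -2 + W)
G(R, k) = (-1 + k)/(41 + R) (G(R, k) = (k + (-2 + 1))/(R + 41) = (k - 1)/(41 + R) = (-1 + k)/(41 + R))
B(m) = 0 (B(m) = (-1 + 1)/(41 + m) = 0/(41 + m) = 0)
-B(950 - 1*(-1344)) = -1*0 = 0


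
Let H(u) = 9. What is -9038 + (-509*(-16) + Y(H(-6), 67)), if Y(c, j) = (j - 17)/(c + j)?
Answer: -33947/38 ≈ -893.34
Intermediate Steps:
Y(c, j) = (-17 + j)/(c + j)
-9038 + (-509*(-16) + Y(H(-6), 67)) = -9038 + (-509*(-16) + (-17 + 67)/(9 + 67)) = -9038 + (8144 + 50/76) = -9038 + (8144 + (1/76)*50) = -9038 + (8144 + 25/38) = -9038 + 309497/38 = -33947/38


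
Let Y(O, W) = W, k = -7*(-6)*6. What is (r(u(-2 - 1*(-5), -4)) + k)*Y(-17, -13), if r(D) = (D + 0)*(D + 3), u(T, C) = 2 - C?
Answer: -3978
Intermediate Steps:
k = 252 (k = 42*6 = 252)
r(D) = D*(3 + D)
(r(u(-2 - 1*(-5), -4)) + k)*Y(-17, -13) = ((2 - 1*(-4))*(3 + (2 - 1*(-4))) + 252)*(-13) = ((2 + 4)*(3 + (2 + 4)) + 252)*(-13) = (6*(3 + 6) + 252)*(-13) = (6*9 + 252)*(-13) = (54 + 252)*(-13) = 306*(-13) = -3978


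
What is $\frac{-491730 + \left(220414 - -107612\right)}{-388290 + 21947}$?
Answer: $\frac{163704}{366343} \approx 0.44686$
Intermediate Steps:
$\frac{-491730 + \left(220414 - -107612\right)}{-388290 + 21947} = \frac{-491730 + \left(220414 + 107612\right)}{-366343} = \left(-491730 + 328026\right) \left(- \frac{1}{366343}\right) = \left(-163704\right) \left(- \frac{1}{366343}\right) = \frac{163704}{366343}$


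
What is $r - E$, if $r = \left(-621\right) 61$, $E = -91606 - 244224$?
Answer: $297949$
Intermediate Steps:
$E = -335830$ ($E = -91606 - 244224 = -335830$)
$r = -37881$
$r - E = -37881 - -335830 = -37881 + 335830 = 297949$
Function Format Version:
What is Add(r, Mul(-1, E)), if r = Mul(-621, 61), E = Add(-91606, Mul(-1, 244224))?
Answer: 297949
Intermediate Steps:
E = -335830 (E = Add(-91606, -244224) = -335830)
r = -37881
Add(r, Mul(-1, E)) = Add(-37881, Mul(-1, -335830)) = Add(-37881, 335830) = 297949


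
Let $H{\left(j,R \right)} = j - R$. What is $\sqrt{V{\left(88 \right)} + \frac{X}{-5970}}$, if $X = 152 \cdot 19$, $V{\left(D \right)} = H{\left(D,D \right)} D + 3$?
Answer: $\frac{\sqrt{22420335}}{2985} \approx 1.5863$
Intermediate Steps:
$V{\left(D \right)} = 3$ ($V{\left(D \right)} = \left(D - D\right) D + 3 = 0 D + 3 = 0 + 3 = 3$)
$X = 2888$
$\sqrt{V{\left(88 \right)} + \frac{X}{-5970}} = \sqrt{3 + \frac{2888}{-5970}} = \sqrt{3 + 2888 \left(- \frac{1}{5970}\right)} = \sqrt{3 - \frac{1444}{2985}} = \sqrt{\frac{7511}{2985}} = \frac{\sqrt{22420335}}{2985}$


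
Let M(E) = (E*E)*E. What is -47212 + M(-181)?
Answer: -5976953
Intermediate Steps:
M(E) = E³ (M(E) = E²*E = E³)
-47212 + M(-181) = -47212 + (-181)³ = -47212 - 5929741 = -5976953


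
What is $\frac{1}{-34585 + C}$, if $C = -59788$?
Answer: $- \frac{1}{94373} \approx -1.0596 \cdot 10^{-5}$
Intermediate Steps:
$\frac{1}{-34585 + C} = \frac{1}{-34585 - 59788} = \frac{1}{-94373} = - \frac{1}{94373}$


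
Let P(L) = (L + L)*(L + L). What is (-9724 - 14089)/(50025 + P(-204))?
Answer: -23813/216489 ≈ -0.11000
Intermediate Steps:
P(L) = 4*L**2 (P(L) = (2*L)*(2*L) = 4*L**2)
(-9724 - 14089)/(50025 + P(-204)) = (-9724 - 14089)/(50025 + 4*(-204)**2) = -23813/(50025 + 4*41616) = -23813/(50025 + 166464) = -23813/216489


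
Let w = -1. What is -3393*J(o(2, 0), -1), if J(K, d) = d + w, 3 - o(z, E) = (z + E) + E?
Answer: 6786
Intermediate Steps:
o(z, E) = 3 - z - 2*E (o(z, E) = 3 - ((z + E) + E) = 3 - ((E + z) + E) = 3 - (z + 2*E) = 3 + (-z - 2*E) = 3 - z - 2*E)
J(K, d) = -1 + d (J(K, d) = d - 1 = -1 + d)
-3393*J(o(2, 0), -1) = -3393*(-1 - 1) = -3393*(-2) = 6786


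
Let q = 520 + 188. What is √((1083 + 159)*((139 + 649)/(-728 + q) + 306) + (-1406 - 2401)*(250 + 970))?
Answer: 3*I*√11981730/5 ≈ 2076.9*I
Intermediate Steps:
q = 708
√((1083 + 159)*((139 + 649)/(-728 + q) + 306) + (-1406 - 2401)*(250 + 970)) = √((1083 + 159)*((139 + 649)/(-728 + 708) + 306) + (-1406 - 2401)*(250 + 970)) = √(1242*(788/(-20) + 306) - 3807*1220) = √(1242*(788*(-1/20) + 306) - 4644540) = √(1242*(-197/5 + 306) - 4644540) = √(1242*(1333/5) - 4644540) = √(1655586/5 - 4644540) = √(-21567114/5) = 3*I*√11981730/5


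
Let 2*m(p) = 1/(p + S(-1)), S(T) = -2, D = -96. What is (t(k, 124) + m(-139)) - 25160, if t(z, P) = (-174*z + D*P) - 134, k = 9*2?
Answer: -11373061/282 ≈ -40330.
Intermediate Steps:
k = 18
m(p) = 1/(2*(-2 + p)) (m(p) = 1/(2*(p - 2)) = 1/(2*(-2 + p)))
t(z, P) = -134 - 174*z - 96*P (t(z, P) = (-174*z - 96*P) - 134 = -134 - 174*z - 96*P)
(t(k, 124) + m(-139)) - 25160 = ((-134 - 174*18 - 96*124) + 1/(2*(-2 - 139))) - 25160 = ((-134 - 3132 - 11904) + (½)/(-141)) - 25160 = (-15170 + (½)*(-1/141)) - 25160 = (-15170 - 1/282) - 25160 = -4277941/282 - 25160 = -11373061/282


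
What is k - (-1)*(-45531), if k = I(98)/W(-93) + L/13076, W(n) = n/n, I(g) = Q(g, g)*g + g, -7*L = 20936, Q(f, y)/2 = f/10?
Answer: -4978474533/114415 ≈ -43512.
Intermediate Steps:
Q(f, y) = f/5 (Q(f, y) = 2*(f/10) = f/5)
L = -20936/7 (L = -⅐*20936 = -20936/7 ≈ -2990.9)
I(g) = g + g²/5 (I(g) = (g/5)*g + g = g²/5 + g = g + g²/5)
W(n) = 1
k = 230954832/114415 (k = ((⅕)*98*(5 + 98))/1 - 20936/7/13076 = ((⅕)*98*103)*1 - 20936/7*1/13076 = (10094/5)*1 - 5234/22883 = 10094/5 - 5234/22883 = 230954832/114415 ≈ 2018.6)
k - (-1)*(-45531) = 230954832/114415 - (-1)*(-45531) = 230954832/114415 - 1*45531 = 230954832/114415 - 45531 = -4978474533/114415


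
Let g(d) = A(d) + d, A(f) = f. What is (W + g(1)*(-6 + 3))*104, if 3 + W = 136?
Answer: 13208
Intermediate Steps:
W = 133 (W = -3 + 136 = 133)
g(d) = 2*d (g(d) = d + d = 2*d)
(W + g(1)*(-6 + 3))*104 = (133 + (2*1)*(-6 + 3))*104 = (133 + 2*(-3))*104 = (133 - 6)*104 = 127*104 = 13208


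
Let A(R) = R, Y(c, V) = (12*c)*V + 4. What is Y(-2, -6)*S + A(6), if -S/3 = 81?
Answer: -35958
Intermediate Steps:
Y(c, V) = 4 + 12*V*c (Y(c, V) = 12*V*c + 4 = 4 + 12*V*c)
S = -243 (S = -3*81 = -243)
Y(-2, -6)*S + A(6) = (4 + 12*(-6)*(-2))*(-243) + 6 = (4 + 144)*(-243) + 6 = 148*(-243) + 6 = -35964 + 6 = -35958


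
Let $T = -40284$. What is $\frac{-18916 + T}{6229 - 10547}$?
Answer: $\frac{29600}{2159} \approx 13.71$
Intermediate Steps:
$\frac{-18916 + T}{6229 - 10547} = \frac{-18916 - 40284}{6229 - 10547} = - \frac{59200}{-4318} = \left(-59200\right) \left(- \frac{1}{4318}\right) = \frac{29600}{2159}$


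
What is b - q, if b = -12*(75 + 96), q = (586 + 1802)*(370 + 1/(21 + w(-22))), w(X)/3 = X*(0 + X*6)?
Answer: -2578017328/2911 ≈ -8.8561e+5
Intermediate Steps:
w(X) = 18*X² (w(X) = 3*(X*(0 + X*6)) = 3*(X*(0 + 6*X)) = 3*(X*(6*X)) = 3*(6*X²) = 18*X²)
q = 2572043956/2911 (q = (586 + 1802)*(370 + 1/(21 + 18*(-22)²)) = 2388*(370 + 1/(21 + 18*484)) = 2388*(370 + 1/(21 + 8712)) = 2388*(370 + 1/8733) = 2388*(3231211/8733) = 2572043956/2911 ≈ 8.8356e+5)
b = -2052 (b = -12*171 = -2052)
b - q = -2052 - 1*2572043956/2911 = -2052 - 2572043956/2911 = -2578017328/2911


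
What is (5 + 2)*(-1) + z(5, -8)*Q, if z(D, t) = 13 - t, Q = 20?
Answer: 413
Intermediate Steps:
(5 + 2)*(-1) + z(5, -8)*Q = (5 + 2)*(-1) + (13 - 1*(-8))*20 = 7*(-1) + (13 + 8)*20 = -7 + 21*20 = -7 + 420 = 413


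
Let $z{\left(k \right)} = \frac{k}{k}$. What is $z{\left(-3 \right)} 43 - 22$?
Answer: $21$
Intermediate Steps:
$z{\left(k \right)} = 1$
$z{\left(-3 \right)} 43 - 22 = 1 \cdot 43 - 22 = 43 - 22 = 21$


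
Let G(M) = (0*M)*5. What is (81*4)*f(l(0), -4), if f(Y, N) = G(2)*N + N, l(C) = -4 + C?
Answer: -1296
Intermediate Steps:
G(M) = 0 (G(M) = 0*5 = 0)
f(Y, N) = N (f(Y, N) = 0*N + N = 0 + N = N)
(81*4)*f(l(0), -4) = (81*4)*(-4) = 324*(-4) = -1296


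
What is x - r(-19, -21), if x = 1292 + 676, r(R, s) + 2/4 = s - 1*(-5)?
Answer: 3969/2 ≈ 1984.5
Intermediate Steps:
r(R, s) = 9/2 + s (r(R, s) = -½ + (s - 1*(-5)) = -½ + (s + 5) = -½ + (5 + s) = 9/2 + s)
x = 1968
x - r(-19, -21) = 1968 - (9/2 - 21) = 1968 - 1*(-33/2) = 1968 + 33/2 = 3969/2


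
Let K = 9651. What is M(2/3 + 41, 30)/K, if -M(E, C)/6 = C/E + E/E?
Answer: -86/80425 ≈ -0.0010693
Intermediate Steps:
M(E, C) = -6 - 6*C/E (M(E, C) = -6*(C/E + E/E) = -6*(C/E + 1) = -6*(1 + C/E) = -6 - 6*C/E)
M(2/3 + 41, 30)/K = (-6 - 6*30/(2/3 + 41))/9651 = (-6 - 6*30/(2*(⅓) + 41))*(1/9651) = (-6 - 6*30/(⅔ + 41))*(1/9651) = (-6 - 6*30/125/3)*(1/9651) = (-6 - 6*30*3/125)*(1/9651) = (-6 - 108/25)*(1/9651) = -258/25*1/9651 = -86/80425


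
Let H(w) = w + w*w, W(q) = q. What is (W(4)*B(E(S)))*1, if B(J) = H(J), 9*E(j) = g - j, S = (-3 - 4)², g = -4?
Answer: 9328/81 ≈ 115.16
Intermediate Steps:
H(w) = w + w²
S = 49 (S = (-7)² = 49)
E(j) = -4/9 - j/9 (E(j) = (-4 - j)/9 = -4/9 - j/9)
B(J) = J*(1 + J)
(W(4)*B(E(S)))*1 = (4*((-4/9 - ⅑*49)*(1 + (-4/9 - ⅑*49))))*1 = (4*((-4/9 - 49/9)*(1 + (-4/9 - 49/9))))*1 = (4*(-53*(1 - 53/9)/9))*1 = (4*(-53/9*(-44/9)))*1 = (4*(2332/81))*1 = (9328/81)*1 = 9328/81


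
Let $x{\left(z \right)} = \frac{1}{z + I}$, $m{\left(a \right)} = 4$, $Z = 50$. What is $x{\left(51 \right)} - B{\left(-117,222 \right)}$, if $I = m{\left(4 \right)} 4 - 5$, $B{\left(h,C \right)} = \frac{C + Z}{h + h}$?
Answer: $\frac{8549}{7254} \approx 1.1785$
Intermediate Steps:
$B{\left(h,C \right)} = \frac{50 + C}{2 h}$ ($B{\left(h,C \right)} = \frac{C + 50}{h + h} = \frac{50 + C}{2 h}$)
$I = 11$ ($I = 4 \cdot 4 - 5 = 16 - 5 = 11$)
$x{\left(z \right)} = \frac{1}{11 + z}$ ($x{\left(z \right)} = \frac{1}{z + 11} = \frac{1}{11 + z}$)
$x{\left(51 \right)} - B{\left(-117,222 \right)} = \frac{1}{11 + 51} - \frac{50 + 222}{2 \left(-117\right)} = \frac{1}{62} - \frac{1}{2} \left(- \frac{1}{117}\right) 272 = \frac{1}{62} - - \frac{136}{117} = \frac{1}{62} + \frac{136}{117} = \frac{8549}{7254}$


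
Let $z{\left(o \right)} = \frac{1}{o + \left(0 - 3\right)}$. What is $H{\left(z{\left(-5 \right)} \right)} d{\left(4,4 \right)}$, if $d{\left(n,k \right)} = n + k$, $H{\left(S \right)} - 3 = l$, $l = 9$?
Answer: $96$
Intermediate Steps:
$z{\left(o \right)} = \frac{1}{-3 + o}$ ($z{\left(o \right)} = \frac{1}{o + \left(0 - 3\right)} = \frac{1}{o - 3} = \frac{1}{-3 + o}$)
$H{\left(S \right)} = 12$ ($H{\left(S \right)} = 3 + 9 = 12$)
$d{\left(n,k \right)} = k + n$
$H{\left(z{\left(-5 \right)} \right)} d{\left(4,4 \right)} = 12 \left(4 + 4\right) = 12 \cdot 8 = 96$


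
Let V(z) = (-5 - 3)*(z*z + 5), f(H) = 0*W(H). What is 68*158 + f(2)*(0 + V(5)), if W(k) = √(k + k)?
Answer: 10744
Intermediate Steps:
W(k) = √2*√k (W(k) = √(2*k) = √2*√k)
f(H) = 0 (f(H) = 0*(√2*√H) = 0)
V(z) = -40 - 8*z² (V(z) = -8*(z² + 5) = -8*(5 + z²) = -40 - 8*z²)
68*158 + f(2)*(0 + V(5)) = 68*158 + 0*(0 + (-40 - 8*5²)) = 10744 + 0*(0 + (-40 - 8*25)) = 10744 + 0*(0 + (-40 - 200)) = 10744 + 0*(0 - 240) = 10744 + 0*(-240) = 10744 + 0 = 10744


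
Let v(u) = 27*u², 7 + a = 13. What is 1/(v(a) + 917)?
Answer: 1/1889 ≈ 0.00052938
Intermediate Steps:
a = 6 (a = -7 + 13 = 6)
1/(v(a) + 917) = 1/(27*6² + 917) = 1/(27*36 + 917) = 1/(972 + 917) = 1/1889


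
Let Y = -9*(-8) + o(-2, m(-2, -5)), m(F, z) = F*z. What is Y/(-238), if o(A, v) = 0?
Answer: -36/119 ≈ -0.30252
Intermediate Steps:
Y = 72 (Y = -9*(-8) + 0 = 72 + 0 = 72)
Y/(-238) = 72/(-238) = 72*(-1/238) = -36/119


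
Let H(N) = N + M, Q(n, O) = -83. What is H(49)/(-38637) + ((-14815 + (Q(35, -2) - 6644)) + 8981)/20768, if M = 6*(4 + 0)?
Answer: -486835421/802413216 ≈ -0.60671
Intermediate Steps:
M = 24 (M = 6*4 = 24)
H(N) = 24 + N (H(N) = N + 24 = 24 + N)
H(49)/(-38637) + ((-14815 + (Q(35, -2) - 6644)) + 8981)/20768 = (24 + 49)/(-38637) + ((-14815 + (-83 - 6644)) + 8981)/20768 = 73*(-1/38637) + ((-14815 - 6727) + 8981)*(1/20768) = -73/38637 + (-21542 + 8981)*(1/20768) = -73/38637 - 12561*1/20768 = -73/38637 - 12561/20768 = -486835421/802413216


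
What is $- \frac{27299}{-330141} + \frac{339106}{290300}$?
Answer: $\frac{59938846823}{47919966150} \approx 1.2508$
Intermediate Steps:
$- \frac{27299}{-330141} + \frac{339106}{290300} = \left(-27299\right) \left(- \frac{1}{330141}\right) + 339106 \cdot \frac{1}{290300} = \frac{27299}{330141} + \frac{169553}{145150} = \frac{59938846823}{47919966150}$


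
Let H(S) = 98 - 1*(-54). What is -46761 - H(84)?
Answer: -46913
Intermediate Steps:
H(S) = 152 (H(S) = 98 + 54 = 152)
-46761 - H(84) = -46761 - 1*152 = -46761 - 152 = -46913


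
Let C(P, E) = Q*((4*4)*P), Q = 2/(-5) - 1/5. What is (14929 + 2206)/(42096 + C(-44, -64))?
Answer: 85675/212592 ≈ 0.40300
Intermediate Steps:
Q = -3/5 (Q = 2*(-1/5) - 1*1/5 = -2/5 - 1/5 = -3/5 ≈ -0.60000)
C(P, E) = -48*P/5 (C(P, E) = -3*4*4*P/5 = -48*P/5)
(14929 + 2206)/(42096 + C(-44, -64)) = (14929 + 2206)/(42096 - 48/5*(-44)) = 17135/(42096 + 2112/5) = 17135/(212592/5) = 17135*(5/212592) = 85675/212592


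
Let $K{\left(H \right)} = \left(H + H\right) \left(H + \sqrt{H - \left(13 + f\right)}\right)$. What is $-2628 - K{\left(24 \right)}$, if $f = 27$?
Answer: $-3780 - 192 i \approx -3780.0 - 192.0 i$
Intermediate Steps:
$K{\left(H \right)} = 2 H \left(H + \sqrt{-40 + H}\right)$ ($K{\left(H \right)} = \left(H + H\right) \left(H + \sqrt{H - 40}\right) = 2 H \left(H + \sqrt{H - 40}\right) = 2 H \left(H + \sqrt{-40 + H}\right)$)
$-2628 - K{\left(24 \right)} = -2628 - 2 \cdot 24 \left(24 + \sqrt{-40 + 24}\right) = -2628 - 2 \cdot 24 \left(24 + \sqrt{-16}\right) = -2628 - 2 \cdot 24 \left(24 + 4 i\right) = -2628 - \left(1152 + 192 i\right) = -3780 - 192 i$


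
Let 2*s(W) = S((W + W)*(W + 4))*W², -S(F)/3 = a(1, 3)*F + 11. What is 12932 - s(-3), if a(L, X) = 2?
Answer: 25837/2 ≈ 12919.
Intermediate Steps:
S(F) = -33 - 6*F (S(F) = -3*(2*F + 11) = -3*(11 + 2*F) = -33 - 6*F)
s(W) = W²*(-33 - 12*W*(4 + W))/2 (s(W) = ((-33 - 6*(W + W)*(W + 4))*W²)/2 = ((-33 - 6*2*W*(4 + W))*W²)/2 = ((-33 - 12*W*(4 + W))*W²)/2 = (W²*(-33 - 12*W*(4 + W)))/2 = W²*(-33 - 12*W*(4 + W))/2)
12932 - s(-3) = 12932 - (-3)²*(-33/2 - 6*(-3)*(4 - 3)) = 12932 - 9*(-33/2 - 6*(-3)*1) = 12932 - 9*(-33/2 + 18) = 12932 - 9*3/2 = 12932 - 1*27/2 = 12932 - 27/2 = 25837/2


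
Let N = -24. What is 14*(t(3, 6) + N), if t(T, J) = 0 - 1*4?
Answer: -392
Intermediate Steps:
t(T, J) = -4 (t(T, J) = 0 - 4 = -4)
14*(t(3, 6) + N) = 14*(-4 - 24) = 14*(-28) = -392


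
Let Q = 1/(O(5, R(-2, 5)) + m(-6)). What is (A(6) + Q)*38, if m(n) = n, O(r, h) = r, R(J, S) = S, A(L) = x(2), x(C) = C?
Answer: 38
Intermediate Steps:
A(L) = 2
Q = -1 (Q = 1/(5 - 6) = 1/(-1) = -1)
(A(6) + Q)*38 = (2 - 1)*38 = 1*38 = 38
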